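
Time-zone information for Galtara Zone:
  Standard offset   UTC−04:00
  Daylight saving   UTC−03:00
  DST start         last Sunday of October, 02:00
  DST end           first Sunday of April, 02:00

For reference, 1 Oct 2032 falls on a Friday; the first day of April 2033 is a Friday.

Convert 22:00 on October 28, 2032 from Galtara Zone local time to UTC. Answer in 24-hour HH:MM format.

1 October 2032 is a Friday, so Sundays fall on 3, 10, 17, 24, 31; the last is October 31.
1 April 2033 is a Friday, so the first Sunday is April 3.
October 28, 2032 is outside the daylight-saving period (31 October 2032 – 3 April 2033), so Galtara Zone is on standard time, UTC−04:00.
22:00 local + 4h = 02:00 UTC (rolling into the next day, 29 October 2032).

02:00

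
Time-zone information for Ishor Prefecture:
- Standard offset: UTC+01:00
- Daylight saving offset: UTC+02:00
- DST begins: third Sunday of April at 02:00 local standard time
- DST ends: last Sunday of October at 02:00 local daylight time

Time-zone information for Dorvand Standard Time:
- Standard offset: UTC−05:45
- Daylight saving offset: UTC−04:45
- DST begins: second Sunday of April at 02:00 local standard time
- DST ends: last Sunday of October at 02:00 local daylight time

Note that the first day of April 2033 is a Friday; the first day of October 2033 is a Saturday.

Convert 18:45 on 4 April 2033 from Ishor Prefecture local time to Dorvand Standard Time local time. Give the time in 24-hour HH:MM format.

12:00

1 April 2033 is a Friday, so the first Sunday is April 3 and the third is April 17.
1 October 2033 is a Saturday, so Sundays fall on 2, 9, 16, 23, 30; the last is October 30.
Daylight saving runs 17 April – 30 October; 4 April 2033 is outside that window, so Ishor Prefecture is on standard time at UTC+01:00.
18:45 Ishor Prefecture − 1h = 17:45 UTC.
1 April 2033 is a Friday, so the first Sunday is April 3 and the second is April 10.
1 October 2033 is a Saturday, so Sundays fall on 2, 9, 16, 23, 30; the last is October 30.
At the standard offset (UTC−05:45), 17:45 UTC − 5h45m = 12:00 Dorvand Standard Time standard time.
The standard-time date in Dorvand Standard Time, 4 April 2033, is outside the daylight-saving period (10 April – 30 October), so Dorvand Standard Time is on standard time, UTC−05:45.
17:45 UTC − 5h45m = 12:00 Dorvand Standard Time.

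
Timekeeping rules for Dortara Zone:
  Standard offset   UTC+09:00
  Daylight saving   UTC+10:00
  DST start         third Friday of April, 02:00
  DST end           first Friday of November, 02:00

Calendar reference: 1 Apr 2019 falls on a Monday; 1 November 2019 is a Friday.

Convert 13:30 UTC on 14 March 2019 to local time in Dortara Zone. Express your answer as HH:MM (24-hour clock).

22:30

1 April 2019 is a Monday, so the first Friday is April 5 and the third is April 19.
1 November 2019 is a Friday, so the first Friday is November 1.
At the standard offset (UTC+09:00), 13:30 UTC + 9h = 22:30 Dortara Zone standard time.
Daylight saving runs 19 April – 1 November; the standard-time date in Dortara Zone, 14 March 2019, is outside that window, so Dortara Zone is on standard time at UTC+09:00.
13:30 UTC + 9h = 22:30 local.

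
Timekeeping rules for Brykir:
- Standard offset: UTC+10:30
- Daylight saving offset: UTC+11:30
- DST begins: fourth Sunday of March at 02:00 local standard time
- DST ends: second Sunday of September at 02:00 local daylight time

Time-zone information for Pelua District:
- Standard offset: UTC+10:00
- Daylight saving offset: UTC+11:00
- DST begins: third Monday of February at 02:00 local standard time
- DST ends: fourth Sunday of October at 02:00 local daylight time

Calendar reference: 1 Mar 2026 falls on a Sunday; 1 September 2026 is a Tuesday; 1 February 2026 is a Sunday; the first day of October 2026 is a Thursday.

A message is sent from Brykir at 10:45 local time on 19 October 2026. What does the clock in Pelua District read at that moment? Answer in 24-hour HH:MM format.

11:15

1 March 2026 is a Sunday, so the first Sunday is March 1 and the fourth is March 22.
1 September 2026 is a Tuesday, so the first Sunday is September 6 and the second is September 13.
19 October 2026 is outside the daylight-saving period (22 March – 13 September), so Brykir is on standard time, UTC+10:30.
10:45 Brykir − 10h30m = 00:15 UTC.
1 February 2026 is a Sunday, so the first Monday is February 2 and the third is February 16.
1 October 2026 is a Thursday, so the first Sunday is October 4 and the fourth is October 25.
At the standard offset (UTC+10:00), 00:15 UTC + 10h = 10:15 Pelua District standard time.
Daylight saving runs 16 February – 25 October; the standard-time date in Pelua District, 19 October 2026, is inside that window, so Pelua District is at UTC+11:00.
00:15 UTC + 11h = 11:15 Pelua District.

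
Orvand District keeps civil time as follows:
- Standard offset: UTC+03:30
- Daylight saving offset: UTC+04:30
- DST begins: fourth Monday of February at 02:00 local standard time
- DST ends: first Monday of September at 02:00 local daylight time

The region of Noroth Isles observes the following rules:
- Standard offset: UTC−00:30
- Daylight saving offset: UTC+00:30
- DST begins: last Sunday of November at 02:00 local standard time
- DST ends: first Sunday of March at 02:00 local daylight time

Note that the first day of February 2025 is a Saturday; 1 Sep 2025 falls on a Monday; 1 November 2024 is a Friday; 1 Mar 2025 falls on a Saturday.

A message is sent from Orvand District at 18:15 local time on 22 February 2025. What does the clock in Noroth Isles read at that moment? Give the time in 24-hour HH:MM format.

1 February 2025 is a Saturday, so the first Monday is February 3 and the fourth is February 24.
1 September 2025 is a Monday, so the first Monday is September 1.
22 February 2025 is outside the daylight-saving period (24 February – 1 September), so Orvand District is on standard time, UTC+03:30.
18:15 Orvand District − 3h30m = 14:45 UTC.
1 November 2024 is a Friday, so Sundays fall on 3, 10, 17, 24; the last is November 24.
1 March 2025 is a Saturday, so the first Sunday is March 2.
At the standard offset (UTC−00:30), 14:45 UTC − 0h30m = 14:15 Noroth Isles standard time.
The standard-time date in Noroth Isles, 22 February 2025, falls between 24 November 2024 and 2 March 2025, so daylight saving is in effect and Noroth Isles is at UTC+00:30.
14:45 UTC + 0h30m = 15:15 Noroth Isles.

15:15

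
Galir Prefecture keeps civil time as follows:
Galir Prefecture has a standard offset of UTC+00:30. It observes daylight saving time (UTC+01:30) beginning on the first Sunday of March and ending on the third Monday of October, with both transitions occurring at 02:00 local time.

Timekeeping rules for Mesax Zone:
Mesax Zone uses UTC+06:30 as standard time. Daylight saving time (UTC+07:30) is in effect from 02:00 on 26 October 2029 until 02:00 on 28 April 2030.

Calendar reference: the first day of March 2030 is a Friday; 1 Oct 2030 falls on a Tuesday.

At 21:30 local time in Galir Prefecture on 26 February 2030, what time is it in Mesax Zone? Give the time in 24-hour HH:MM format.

1 March 2030 is a Friday, so the first Sunday is March 3.
1 October 2030 is a Tuesday, so the first Monday is October 7 and the third is October 21.
26 February 2030 is outside the daylight-saving period (3 March – 21 October), so Galir Prefecture is on standard time, UTC+00:30.
21:30 Galir Prefecture − 0h30m = 21:00 UTC.
At the standard offset (UTC+06:30), 21:00 UTC + 6h30m = 03:30 Mesax Zone standard time (rolling into the next day, 27 February 2030).
Daylight saving runs 26 October 2029 – 28 April 2030; the standard-time date in Mesax Zone, 27 February 2030, is inside that window, so Mesax Zone is at UTC+07:30.
21:00 UTC + 7h30m = 04:30 Mesax Zone (rolling into the next day, 27 February 2030).

04:30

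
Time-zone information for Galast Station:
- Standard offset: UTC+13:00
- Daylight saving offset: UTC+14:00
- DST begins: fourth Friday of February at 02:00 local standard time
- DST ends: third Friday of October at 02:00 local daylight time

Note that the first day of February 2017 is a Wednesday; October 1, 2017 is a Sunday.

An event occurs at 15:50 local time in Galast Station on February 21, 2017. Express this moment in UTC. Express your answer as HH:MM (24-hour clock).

1 February 2017 is a Wednesday, so the first Friday is February 3 and the fourth is February 24.
1 October 2017 is a Sunday, so the first Friday is October 6 and the third is October 20.
Daylight saving runs 24 February – 20 October; February 21, 2017 is outside that window, so Galast Station is on standard time at UTC+13:00.
15:50 local − 13h = 02:50 UTC.

02:50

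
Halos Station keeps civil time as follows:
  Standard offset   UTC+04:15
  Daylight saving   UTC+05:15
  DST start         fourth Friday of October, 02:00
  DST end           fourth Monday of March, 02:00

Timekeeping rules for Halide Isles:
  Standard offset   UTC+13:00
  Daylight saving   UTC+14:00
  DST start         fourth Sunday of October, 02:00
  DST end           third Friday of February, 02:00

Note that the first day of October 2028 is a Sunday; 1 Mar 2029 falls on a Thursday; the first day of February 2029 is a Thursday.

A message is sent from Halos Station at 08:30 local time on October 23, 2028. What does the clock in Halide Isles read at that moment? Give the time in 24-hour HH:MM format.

18:15

1 October 2028 is a Sunday, so the first Friday is October 6 and the fourth is October 27.
1 March 2029 is a Thursday, so the first Monday is March 5 and the fourth is March 26.
October 23, 2028 is outside the daylight-saving period (27 October 2028 – 26 March 2029), so Halos Station is on standard time, UTC+04:15.
08:30 Halos Station − 4h15m = 04:15 UTC.
1 October 2028 is a Sunday, so the first Sunday is October 1 and the fourth is October 22.
1 February 2029 is a Thursday, so the first Friday is February 2 and the third is February 16.
At the standard offset (UTC+13:00), 04:15 UTC + 13h = 17:15 Halide Isles standard time.
Daylight saving runs 22 October 2028 – 16 February 2029; the standard-time date in Halide Isles, October 23, 2028, is inside that window, so Halide Isles is at UTC+14:00.
04:15 UTC + 14h = 18:15 Halide Isles.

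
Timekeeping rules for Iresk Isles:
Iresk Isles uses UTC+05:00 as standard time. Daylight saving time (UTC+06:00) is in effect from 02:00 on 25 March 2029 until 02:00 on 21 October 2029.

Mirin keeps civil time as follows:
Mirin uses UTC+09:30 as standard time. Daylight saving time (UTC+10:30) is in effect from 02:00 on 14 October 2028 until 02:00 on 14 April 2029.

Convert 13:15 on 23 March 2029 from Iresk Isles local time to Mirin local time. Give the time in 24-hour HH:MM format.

Daylight saving runs 25 March – 21 October; 23 March 2029 is outside that window, so Iresk Isles is on standard time at UTC+05:00.
13:15 Iresk Isles − 5h = 08:15 UTC.
At the standard offset (UTC+09:30), 08:15 UTC + 9h30m = 17:45 Mirin standard time.
The standard-time date in Mirin, 23 March 2029, lies within the daylight-saving period (14 October 2028 – 14 April 2029), so Mirin is on daylight time, UTC+10:30.
08:15 UTC + 10h30m = 18:45 Mirin.

18:45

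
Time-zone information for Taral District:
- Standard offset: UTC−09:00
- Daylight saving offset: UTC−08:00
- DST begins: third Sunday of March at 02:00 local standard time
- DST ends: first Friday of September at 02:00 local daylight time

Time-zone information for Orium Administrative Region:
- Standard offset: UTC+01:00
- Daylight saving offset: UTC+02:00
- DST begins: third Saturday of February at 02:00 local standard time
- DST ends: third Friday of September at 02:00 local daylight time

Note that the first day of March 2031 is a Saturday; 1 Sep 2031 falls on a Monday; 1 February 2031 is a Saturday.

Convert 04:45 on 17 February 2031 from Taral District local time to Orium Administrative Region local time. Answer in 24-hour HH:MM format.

1 March 2031 is a Saturday, so the first Sunday is March 2 and the third is March 16.
1 September 2031 is a Monday, so the first Friday is September 5.
17 February 2031 does not fall between 16 March and 5 September, so daylight saving is not in effect and Taral District is at UTC−09:00.
04:45 Taral District + 9h = 13:45 UTC.
1 February 2031 is a Saturday, so the first Saturday is February 1 and the third is February 15.
1 September 2031 is a Monday, so the first Friday is September 5 and the third is September 19.
At the standard offset (UTC+01:00), 13:45 UTC + 1h = 14:45 Orium Administrative Region standard time.
The standard-time date in Orium Administrative Region, 17 February 2031, lies within the daylight-saving period (15 February – 19 September), so Orium Administrative Region is on daylight time, UTC+02:00.
13:45 UTC + 2h = 15:45 Orium Administrative Region.

15:45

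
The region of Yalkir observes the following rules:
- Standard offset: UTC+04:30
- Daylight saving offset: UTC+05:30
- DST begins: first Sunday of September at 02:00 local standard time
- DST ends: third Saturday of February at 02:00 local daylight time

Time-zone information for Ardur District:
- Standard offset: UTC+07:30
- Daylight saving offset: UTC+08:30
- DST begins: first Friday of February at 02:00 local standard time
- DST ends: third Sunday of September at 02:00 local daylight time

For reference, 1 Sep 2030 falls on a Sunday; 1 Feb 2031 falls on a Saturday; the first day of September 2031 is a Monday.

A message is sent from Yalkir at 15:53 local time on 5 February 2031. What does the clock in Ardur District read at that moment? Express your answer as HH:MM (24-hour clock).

1 September 2030 is a Sunday, so the first Sunday is September 1.
1 February 2031 is a Saturday, so the first Saturday is February 1 and the third is February 15.
5 February 2031 falls between 1 September 2030 and 15 February 2031, so daylight saving is in effect and Yalkir is at UTC+05:30.
15:53 Yalkir − 5h30m = 10:23 UTC.
1 February 2031 is a Saturday, so the first Friday is February 7.
1 September 2031 is a Monday, so the first Sunday is September 7 and the third is September 21.
At the standard offset (UTC+07:30), 10:23 UTC + 7h30m = 17:53 Ardur District standard time.
The standard-time date in Ardur District, 5 February 2031, is outside the daylight-saving period (7 February – 21 September), so Ardur District is on standard time, UTC+07:30.
10:23 UTC + 7h30m = 17:53 Ardur District.

17:53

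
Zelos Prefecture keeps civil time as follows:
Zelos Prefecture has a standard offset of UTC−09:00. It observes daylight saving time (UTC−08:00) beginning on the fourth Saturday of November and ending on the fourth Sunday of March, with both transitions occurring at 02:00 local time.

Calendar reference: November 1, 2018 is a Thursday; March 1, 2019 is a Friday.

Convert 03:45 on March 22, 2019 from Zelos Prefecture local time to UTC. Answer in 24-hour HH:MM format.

11:45

1 November 2018 is a Thursday, so the first Saturday is November 3 and the fourth is November 24.
1 March 2019 is a Friday, so the first Sunday is March 3 and the fourth is March 24.
March 22, 2019 lies within the daylight-saving period (24 November 2018 – 24 March 2019), so Zelos Prefecture is on daylight time, UTC−08:00.
03:45 local + 8h = 11:45 UTC.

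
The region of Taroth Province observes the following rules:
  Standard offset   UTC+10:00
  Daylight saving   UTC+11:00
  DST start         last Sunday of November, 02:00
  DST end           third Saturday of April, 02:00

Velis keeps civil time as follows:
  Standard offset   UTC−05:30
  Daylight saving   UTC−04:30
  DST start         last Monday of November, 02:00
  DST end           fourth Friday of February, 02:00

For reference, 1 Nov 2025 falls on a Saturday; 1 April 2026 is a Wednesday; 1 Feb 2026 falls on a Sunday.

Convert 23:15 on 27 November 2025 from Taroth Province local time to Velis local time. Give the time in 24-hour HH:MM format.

1 November 2025 is a Saturday, so Sundays fall on 2, 9, 16, 23, 30; the last is November 30.
1 April 2026 is a Wednesday, so the first Saturday is April 4 and the third is April 18.
27 November 2025 is outside the daylight-saving period (30 November 2025 – 18 April 2026), so Taroth Province is on standard time, UTC+10:00.
23:15 Taroth Province − 10h = 13:15 UTC.
1 November 2025 is a Saturday, so Mondays fall on 3, 10, 17, 24; the last is November 24.
1 February 2026 is a Sunday, so the first Friday is February 6 and the fourth is February 27.
At the standard offset (UTC−05:30), 13:15 UTC − 5h30m = 07:45 Velis standard time.
The standard-time date in Velis, 27 November 2025, falls between 24 November 2025 and 27 February 2026, so daylight saving is in effect and Velis is at UTC−04:30.
13:15 UTC − 4h30m = 08:45 Velis.

08:45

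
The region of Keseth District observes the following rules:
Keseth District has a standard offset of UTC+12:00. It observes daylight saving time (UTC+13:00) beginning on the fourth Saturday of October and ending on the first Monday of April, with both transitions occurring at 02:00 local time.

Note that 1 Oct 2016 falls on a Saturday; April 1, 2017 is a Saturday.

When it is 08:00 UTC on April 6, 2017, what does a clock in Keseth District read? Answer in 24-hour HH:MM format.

1 October 2016 is a Saturday, so the first Saturday is October 1 and the fourth is October 22.
1 April 2017 is a Saturday, so the first Monday is April 3.
At the standard offset (UTC+12:00), 08:00 UTC + 12h = 20:00 Keseth District standard time.
Daylight saving runs 22 October 2016 – 3 April 2017; the standard-time date in Keseth District, April 6, 2017, is outside that window, so Keseth District is on standard time at UTC+12:00.
08:00 UTC + 12h = 20:00 local.

20:00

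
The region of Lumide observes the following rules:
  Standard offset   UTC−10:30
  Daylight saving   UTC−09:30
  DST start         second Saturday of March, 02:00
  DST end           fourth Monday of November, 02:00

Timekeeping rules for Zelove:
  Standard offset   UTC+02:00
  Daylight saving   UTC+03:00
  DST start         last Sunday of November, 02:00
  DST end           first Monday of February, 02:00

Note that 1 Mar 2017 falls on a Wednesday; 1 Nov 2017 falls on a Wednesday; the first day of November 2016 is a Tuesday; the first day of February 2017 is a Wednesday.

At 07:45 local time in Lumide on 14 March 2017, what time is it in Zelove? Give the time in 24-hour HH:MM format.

1 March 2017 is a Wednesday, so the first Saturday is March 4 and the second is March 11.
1 November 2017 is a Wednesday, so the first Monday is November 6 and the fourth is November 27.
14 March 2017 falls between 11 March and 27 November, so daylight saving is in effect and Lumide is at UTC−09:30.
07:45 Lumide + 9h30m = 17:15 UTC.
1 November 2016 is a Tuesday, so Sundays fall on 6, 13, 20, 27; the last is November 27.
1 February 2017 is a Wednesday, so the first Monday is February 6.
At the standard offset (UTC+02:00), 17:15 UTC + 2h = 19:15 Zelove standard time.
Daylight saving runs 27 November 2016 – 6 February 2017; the standard-time date in Zelove, 14 March 2017, is outside that window, so Zelove is on standard time at UTC+02:00.
17:15 UTC + 2h = 19:15 Zelove.

19:15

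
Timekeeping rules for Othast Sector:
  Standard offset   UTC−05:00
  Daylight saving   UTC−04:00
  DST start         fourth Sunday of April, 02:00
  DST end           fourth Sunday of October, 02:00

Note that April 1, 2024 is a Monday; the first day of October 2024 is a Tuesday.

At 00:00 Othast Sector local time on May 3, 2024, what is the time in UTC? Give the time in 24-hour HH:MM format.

1 April 2024 is a Monday, so the first Sunday is April 7 and the fourth is April 28.
1 October 2024 is a Tuesday, so the first Sunday is October 6 and the fourth is October 27.
May 3, 2024 lies within the daylight-saving period (28 April – 27 October), so Othast Sector is on daylight time, UTC−04:00.
00:00 local + 4h = 04:00 UTC.

04:00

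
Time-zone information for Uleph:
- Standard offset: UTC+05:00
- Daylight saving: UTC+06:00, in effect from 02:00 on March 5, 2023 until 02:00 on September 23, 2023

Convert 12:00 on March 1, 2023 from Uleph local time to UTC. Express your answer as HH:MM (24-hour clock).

March 1, 2023 does not fall between 5 March and 23 September, so daylight saving is not in effect and Uleph is at UTC+05:00.
12:00 local − 5h = 07:00 UTC.

07:00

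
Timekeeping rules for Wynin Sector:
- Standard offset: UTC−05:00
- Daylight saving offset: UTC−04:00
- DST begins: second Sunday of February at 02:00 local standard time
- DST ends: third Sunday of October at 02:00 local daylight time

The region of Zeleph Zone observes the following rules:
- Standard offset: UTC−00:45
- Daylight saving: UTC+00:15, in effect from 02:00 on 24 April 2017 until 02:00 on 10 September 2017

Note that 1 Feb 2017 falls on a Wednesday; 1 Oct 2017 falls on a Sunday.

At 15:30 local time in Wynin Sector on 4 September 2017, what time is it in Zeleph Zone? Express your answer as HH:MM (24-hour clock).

19:45

1 February 2017 is a Wednesday, so the first Sunday is February 5 and the second is February 12.
1 October 2017 is a Sunday, so the first Sunday is October 1 and the third is October 15.
4 September 2017 lies within the daylight-saving period (12 February – 15 October), so Wynin Sector is on daylight time, UTC−04:00.
15:30 Wynin Sector + 4h = 19:30 UTC.
At the standard offset (UTC−00:45), 19:30 UTC − 0h45m = 18:45 Zeleph Zone standard time.
The standard-time date in Zeleph Zone, 4 September 2017, lies within the daylight-saving period (24 April – 10 September), so Zeleph Zone is on daylight time, UTC+00:15.
19:30 UTC + 0h15m = 19:45 Zeleph Zone.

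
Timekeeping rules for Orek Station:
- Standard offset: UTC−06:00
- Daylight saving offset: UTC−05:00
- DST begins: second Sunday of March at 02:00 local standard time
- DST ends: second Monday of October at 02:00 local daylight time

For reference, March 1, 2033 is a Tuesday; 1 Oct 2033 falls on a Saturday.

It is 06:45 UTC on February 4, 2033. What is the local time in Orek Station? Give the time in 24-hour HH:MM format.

1 March 2033 is a Tuesday, so the first Sunday is March 6 and the second is March 13.
1 October 2033 is a Saturday, so the first Monday is October 3 and the second is October 10.
At the standard offset (UTC−06:00), 06:45 UTC − 6h = 00:45 Orek Station standard time.
Daylight saving runs 13 March – 10 October; the standard-time date in Orek Station, February 4, 2033, is outside that window, so Orek Station is on standard time at UTC−06:00.
06:45 UTC − 6h = 00:45 local.

00:45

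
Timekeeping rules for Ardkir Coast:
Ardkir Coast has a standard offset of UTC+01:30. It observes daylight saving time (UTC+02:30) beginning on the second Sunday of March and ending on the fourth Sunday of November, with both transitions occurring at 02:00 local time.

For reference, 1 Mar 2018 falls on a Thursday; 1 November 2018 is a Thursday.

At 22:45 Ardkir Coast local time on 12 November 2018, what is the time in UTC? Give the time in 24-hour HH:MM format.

1 March 2018 is a Thursday, so the first Sunday is March 4 and the second is March 11.
1 November 2018 is a Thursday, so the first Sunday is November 4 and the fourth is November 25.
12 November 2018 falls between 11 March and 25 November, so daylight saving is in effect and Ardkir Coast is at UTC+02:30.
22:45 local − 2h30m = 20:15 UTC.

20:15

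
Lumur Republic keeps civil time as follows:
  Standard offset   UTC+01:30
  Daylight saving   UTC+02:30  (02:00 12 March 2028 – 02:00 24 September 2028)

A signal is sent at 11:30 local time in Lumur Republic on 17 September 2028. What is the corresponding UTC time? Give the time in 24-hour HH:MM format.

17 September 2028 falls between 12 March and 24 September, so daylight saving is in effect and Lumur Republic is at UTC+02:30.
11:30 local − 2h30m = 09:00 UTC.

09:00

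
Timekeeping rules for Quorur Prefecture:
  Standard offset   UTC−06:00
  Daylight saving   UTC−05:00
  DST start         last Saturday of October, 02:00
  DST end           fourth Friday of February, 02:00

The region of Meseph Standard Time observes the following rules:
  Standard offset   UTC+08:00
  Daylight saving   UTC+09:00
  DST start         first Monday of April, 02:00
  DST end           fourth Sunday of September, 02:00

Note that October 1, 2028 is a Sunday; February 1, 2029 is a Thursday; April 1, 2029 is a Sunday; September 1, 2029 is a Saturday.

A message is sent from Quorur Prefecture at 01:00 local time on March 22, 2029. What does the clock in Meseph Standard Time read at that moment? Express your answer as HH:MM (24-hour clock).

15:00

1 October 2028 is a Sunday, so Saturdays fall on 7, 14, 21, 28; the last is October 28.
1 February 2029 is a Thursday, so the first Friday is February 2 and the fourth is February 23.
Daylight saving runs 28 October 2028 – 23 February 2029; March 22, 2029 is outside that window, so Quorur Prefecture is on standard time at UTC−06:00.
01:00 Quorur Prefecture + 6h = 07:00 UTC.
1 April 2029 is a Sunday, so the first Monday is April 2.
1 September 2029 is a Saturday, so the first Sunday is September 2 and the fourth is September 23.
At the standard offset (UTC+08:00), 07:00 UTC + 8h = 15:00 Meseph Standard Time standard time.
The standard-time date in Meseph Standard Time, March 22, 2029, is outside the daylight-saving period (2 April – 23 September), so Meseph Standard Time is on standard time, UTC+08:00.
07:00 UTC + 8h = 15:00 Meseph Standard Time.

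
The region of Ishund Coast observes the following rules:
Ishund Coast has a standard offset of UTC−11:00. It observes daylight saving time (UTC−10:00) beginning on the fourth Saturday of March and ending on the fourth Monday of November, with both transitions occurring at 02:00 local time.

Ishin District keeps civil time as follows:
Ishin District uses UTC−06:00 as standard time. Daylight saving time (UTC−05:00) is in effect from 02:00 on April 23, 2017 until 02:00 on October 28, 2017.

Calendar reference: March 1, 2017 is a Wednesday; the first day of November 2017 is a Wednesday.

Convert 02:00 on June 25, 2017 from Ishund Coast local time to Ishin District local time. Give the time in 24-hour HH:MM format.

1 March 2017 is a Wednesday, so the first Saturday is March 4 and the fourth is March 25.
1 November 2017 is a Wednesday, so the first Monday is November 6 and the fourth is November 27.
June 25, 2017 falls between 25 March and 27 November, so daylight saving is in effect and Ishund Coast is at UTC−10:00.
02:00 Ishund Coast + 10h = 12:00 UTC.
At the standard offset (UTC−06:00), 12:00 UTC − 6h = 06:00 Ishin District standard time.
The standard-time date in Ishin District, June 25, 2017, falls between 23 April and 28 October, so daylight saving is in effect and Ishin District is at UTC−05:00.
12:00 UTC − 5h = 07:00 Ishin District.

07:00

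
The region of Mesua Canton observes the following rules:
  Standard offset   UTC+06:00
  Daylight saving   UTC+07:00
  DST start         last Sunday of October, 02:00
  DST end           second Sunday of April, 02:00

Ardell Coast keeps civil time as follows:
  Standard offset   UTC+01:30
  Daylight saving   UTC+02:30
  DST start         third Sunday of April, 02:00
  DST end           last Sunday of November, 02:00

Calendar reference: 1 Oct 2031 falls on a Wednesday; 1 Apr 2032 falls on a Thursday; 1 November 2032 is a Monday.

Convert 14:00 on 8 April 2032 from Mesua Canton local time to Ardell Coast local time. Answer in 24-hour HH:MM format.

1 October 2031 is a Wednesday, so Sundays fall on 5, 12, 19, 26; the last is October 26.
1 April 2032 is a Thursday, so the first Sunday is April 4 and the second is April 11.
Daylight saving runs 26 October 2031 – 11 April 2032; 8 April 2032 is inside that window, so Mesua Canton is at UTC+07:00.
14:00 Mesua Canton − 7h = 07:00 UTC.
1 April 2032 is a Thursday, so the first Sunday is April 4 and the third is April 18.
1 November 2032 is a Monday, so Sundays fall on 7, 14, 21, 28; the last is November 28.
At the standard offset (UTC+01:30), 07:00 UTC + 1h30m = 08:30 Ardell Coast standard time.
Daylight saving runs 18 April – 28 November; the standard-time date in Ardell Coast, 8 April 2032, is outside that window, so Ardell Coast is on standard time at UTC+01:30.
07:00 UTC + 1h30m = 08:30 Ardell Coast.

08:30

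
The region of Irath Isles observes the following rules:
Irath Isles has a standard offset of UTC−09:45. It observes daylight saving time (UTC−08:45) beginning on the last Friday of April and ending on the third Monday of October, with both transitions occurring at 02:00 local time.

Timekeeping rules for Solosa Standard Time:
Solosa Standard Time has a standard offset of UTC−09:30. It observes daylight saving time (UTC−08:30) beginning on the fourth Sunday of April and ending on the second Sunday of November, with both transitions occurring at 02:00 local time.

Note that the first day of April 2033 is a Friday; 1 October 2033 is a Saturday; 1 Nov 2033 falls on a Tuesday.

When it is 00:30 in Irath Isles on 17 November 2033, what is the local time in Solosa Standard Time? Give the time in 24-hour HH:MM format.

00:45

1 April 2033 is a Friday, so Fridays fall on 1, 8, 15, 22, 29; the last is April 29.
1 October 2033 is a Saturday, so the first Monday is October 3 and the third is October 17.
17 November 2033 does not fall between 29 April and 17 October, so daylight saving is not in effect and Irath Isles is at UTC−09:45.
00:30 Irath Isles + 9h45m = 10:15 UTC.
1 April 2033 is a Friday, so the first Sunday is April 3 and the fourth is April 24.
1 November 2033 is a Tuesday, so the first Sunday is November 6 and the second is November 13.
At the standard offset (UTC−09:30), 10:15 UTC − 9h30m = 00:45 Solosa Standard Time standard time.
Daylight saving runs 24 April – 13 November; the standard-time date in Solosa Standard Time, 17 November 2033, is outside that window, so Solosa Standard Time is on standard time at UTC−09:30.
10:15 UTC − 9h30m = 00:45 Solosa Standard Time.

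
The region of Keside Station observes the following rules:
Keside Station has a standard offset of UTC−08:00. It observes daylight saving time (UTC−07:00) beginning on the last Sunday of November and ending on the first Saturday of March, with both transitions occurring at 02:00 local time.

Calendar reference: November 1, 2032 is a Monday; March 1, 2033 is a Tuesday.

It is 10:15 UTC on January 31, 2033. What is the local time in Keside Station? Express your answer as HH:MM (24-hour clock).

1 November 2032 is a Monday, so Sundays fall on 7, 14, 21, 28; the last is November 28.
1 March 2033 is a Tuesday, so the first Saturday is March 5.
At the standard offset (UTC−08:00), 10:15 UTC − 8h = 02:15 Keside Station standard time.
The standard-time date in Keside Station, January 31, 2033, lies within the daylight-saving period (28 November 2032 – 5 March 2033), so Keside Station is on daylight time, UTC−07:00.
10:15 UTC − 7h = 03:15 local.

03:15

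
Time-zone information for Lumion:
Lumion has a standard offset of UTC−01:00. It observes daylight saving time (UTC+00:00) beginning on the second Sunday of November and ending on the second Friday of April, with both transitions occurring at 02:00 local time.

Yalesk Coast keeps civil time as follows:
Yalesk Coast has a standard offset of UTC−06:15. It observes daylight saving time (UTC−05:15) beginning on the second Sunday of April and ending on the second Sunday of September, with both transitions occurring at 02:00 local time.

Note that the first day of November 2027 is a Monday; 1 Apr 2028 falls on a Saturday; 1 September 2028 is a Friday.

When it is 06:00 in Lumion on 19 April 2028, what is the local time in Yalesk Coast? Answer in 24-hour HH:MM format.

1 November 2027 is a Monday, so the first Sunday is November 7 and the second is November 14.
1 April 2028 is a Saturday, so the first Friday is April 7 and the second is April 14.
Daylight saving runs 14 November 2027 – 14 April 2028; 19 April 2028 is outside that window, so Lumion is on standard time at UTC−01:00.
06:00 Lumion + 1h = 07:00 UTC.
1 April 2028 is a Saturday, so the first Sunday is April 2 and the second is April 9.
1 September 2028 is a Friday, so the first Sunday is September 3 and the second is September 10.
At the standard offset (UTC−06:15), 07:00 UTC − 6h15m = 00:45 Yalesk Coast standard time.
The standard-time date in Yalesk Coast, 19 April 2028, lies within the daylight-saving period (9 April – 10 September), so Yalesk Coast is on daylight time, UTC−05:15.
07:00 UTC − 5h15m = 01:45 Yalesk Coast.

01:45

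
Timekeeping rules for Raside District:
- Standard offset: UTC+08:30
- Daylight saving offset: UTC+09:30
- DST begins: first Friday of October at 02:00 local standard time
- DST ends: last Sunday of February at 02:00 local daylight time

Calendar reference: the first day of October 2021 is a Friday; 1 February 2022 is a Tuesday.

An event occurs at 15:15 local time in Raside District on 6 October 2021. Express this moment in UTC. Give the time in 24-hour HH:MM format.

1 October 2021 is a Friday, so the first Friday is October 1.
1 February 2022 is a Tuesday, so Sundays fall on 6, 13, 20, 27; the last is February 27.
6 October 2021 falls between 1 October 2021 and 27 February 2022, so daylight saving is in effect and Raside District is at UTC+09:30.
15:15 local − 9h30m = 05:45 UTC.

05:45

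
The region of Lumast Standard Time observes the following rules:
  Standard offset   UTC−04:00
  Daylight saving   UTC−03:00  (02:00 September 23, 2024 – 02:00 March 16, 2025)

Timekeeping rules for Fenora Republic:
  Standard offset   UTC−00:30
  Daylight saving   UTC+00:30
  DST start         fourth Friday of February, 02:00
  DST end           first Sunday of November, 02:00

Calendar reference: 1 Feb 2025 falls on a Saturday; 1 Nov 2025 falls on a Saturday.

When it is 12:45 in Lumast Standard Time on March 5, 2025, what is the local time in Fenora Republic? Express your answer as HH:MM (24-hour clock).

March 5, 2025 falls between 23 September 2024 and 16 March 2025, so daylight saving is in effect and Lumast Standard Time is at UTC−03:00.
12:45 Lumast Standard Time + 3h = 15:45 UTC.
1 February 2025 is a Saturday, so the first Friday is February 7 and the fourth is February 28.
1 November 2025 is a Saturday, so the first Sunday is November 2.
At the standard offset (UTC−00:30), 15:45 UTC − 0h30m = 15:15 Fenora Republic standard time.
Daylight saving runs 28 February – 2 November; the standard-time date in Fenora Republic, March 5, 2025, is inside that window, so Fenora Republic is at UTC+00:30.
15:45 UTC + 0h30m = 16:15 Fenora Republic.

16:15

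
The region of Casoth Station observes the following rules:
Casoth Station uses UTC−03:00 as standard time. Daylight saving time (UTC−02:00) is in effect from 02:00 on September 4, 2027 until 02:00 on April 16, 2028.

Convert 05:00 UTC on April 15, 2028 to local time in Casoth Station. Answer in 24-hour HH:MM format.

03:00

At the standard offset (UTC−03:00), 05:00 UTC − 3h = 02:00 Casoth Station standard time.
Daylight saving runs 4 September 2027 – 16 April 2028; the standard-time date in Casoth Station, April 15, 2028, is inside that window, so Casoth Station is at UTC−02:00.
05:00 UTC − 2h = 03:00 local.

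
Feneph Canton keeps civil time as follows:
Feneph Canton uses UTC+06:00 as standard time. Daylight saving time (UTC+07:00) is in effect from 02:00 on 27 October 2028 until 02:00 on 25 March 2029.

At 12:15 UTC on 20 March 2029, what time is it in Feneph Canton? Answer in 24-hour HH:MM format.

At the standard offset (UTC+06:00), 12:15 UTC + 6h = 18:15 Feneph Canton standard time.
Daylight saving runs 27 October 2028 – 25 March 2029; the standard-time date in Feneph Canton, 20 March 2029, is inside that window, so Feneph Canton is at UTC+07:00.
12:15 UTC + 7h = 19:15 local.

19:15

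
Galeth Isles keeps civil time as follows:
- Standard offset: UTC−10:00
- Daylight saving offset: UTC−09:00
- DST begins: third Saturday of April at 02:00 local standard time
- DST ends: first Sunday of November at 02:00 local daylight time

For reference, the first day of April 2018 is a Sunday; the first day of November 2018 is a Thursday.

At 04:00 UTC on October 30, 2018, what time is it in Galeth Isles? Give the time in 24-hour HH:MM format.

19:00

1 April 2018 is a Sunday, so the first Saturday is April 7 and the third is April 21.
1 November 2018 is a Thursday, so the first Sunday is November 4.
At the standard offset (UTC−10:00), 04:00 UTC − 10h = 18:00 Galeth Isles standard time (rolling into the previous day, 29 October 2018).
The standard-time date in Galeth Isles, October 29, 2018, falls between 21 April and 4 November, so daylight saving is in effect and Galeth Isles is at UTC−09:00.
04:00 UTC − 9h = 19:00 local (rolling into the previous day, 29 October 2018).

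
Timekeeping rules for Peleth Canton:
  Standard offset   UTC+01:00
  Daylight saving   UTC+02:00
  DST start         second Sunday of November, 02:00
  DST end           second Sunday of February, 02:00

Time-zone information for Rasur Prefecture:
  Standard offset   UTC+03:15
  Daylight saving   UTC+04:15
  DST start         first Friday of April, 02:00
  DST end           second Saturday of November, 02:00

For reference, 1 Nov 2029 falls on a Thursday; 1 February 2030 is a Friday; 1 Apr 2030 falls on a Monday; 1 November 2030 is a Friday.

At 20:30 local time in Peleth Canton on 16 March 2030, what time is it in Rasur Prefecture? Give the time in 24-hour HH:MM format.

1 November 2029 is a Thursday, so the first Sunday is November 4 and the second is November 11.
1 February 2030 is a Friday, so the first Sunday is February 3 and the second is February 10.
16 March 2030 is outside the daylight-saving period (11 November 2029 – 10 February 2030), so Peleth Canton is on standard time, UTC+01:00.
20:30 Peleth Canton − 1h = 19:30 UTC.
1 April 2030 is a Monday, so the first Friday is April 5.
1 November 2030 is a Friday, so the first Saturday is November 2 and the second is November 9.
At the standard offset (UTC+03:15), 19:30 UTC + 3h15m = 22:45 Rasur Prefecture standard time.
Daylight saving runs 5 April – 9 November; the standard-time date in Rasur Prefecture, 16 March 2030, is outside that window, so Rasur Prefecture is on standard time at UTC+03:15.
19:30 UTC + 3h15m = 22:45 Rasur Prefecture.

22:45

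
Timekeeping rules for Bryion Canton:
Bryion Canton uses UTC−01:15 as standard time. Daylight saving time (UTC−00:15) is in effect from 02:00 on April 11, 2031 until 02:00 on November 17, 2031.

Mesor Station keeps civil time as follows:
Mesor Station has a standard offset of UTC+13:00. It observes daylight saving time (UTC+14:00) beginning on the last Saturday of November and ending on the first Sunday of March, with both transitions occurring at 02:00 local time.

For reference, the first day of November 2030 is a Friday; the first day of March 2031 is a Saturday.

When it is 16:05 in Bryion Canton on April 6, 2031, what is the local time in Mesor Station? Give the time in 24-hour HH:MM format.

April 6, 2031 does not fall between 11 April and 17 November, so daylight saving is not in effect and Bryion Canton is at UTC−01:15.
16:05 Bryion Canton + 1h15m = 17:20 UTC.
1 November 2030 is a Friday, so Saturdays fall on 2, 9, 16, 23, 30; the last is November 30.
1 March 2031 is a Saturday, so the first Sunday is March 2.
At the standard offset (UTC+13:00), 17:20 UTC + 13h = 06:20 Mesor Station standard time (rolling into the next day, 7 April 2031).
Daylight saving runs 30 November 2030 – 2 March 2031; the standard-time date in Mesor Station, April 7, 2031, is outside that window, so Mesor Station is on standard time at UTC+13:00.
17:20 UTC + 13h = 06:20 Mesor Station (rolling into the next day, 7 April 2031).

06:20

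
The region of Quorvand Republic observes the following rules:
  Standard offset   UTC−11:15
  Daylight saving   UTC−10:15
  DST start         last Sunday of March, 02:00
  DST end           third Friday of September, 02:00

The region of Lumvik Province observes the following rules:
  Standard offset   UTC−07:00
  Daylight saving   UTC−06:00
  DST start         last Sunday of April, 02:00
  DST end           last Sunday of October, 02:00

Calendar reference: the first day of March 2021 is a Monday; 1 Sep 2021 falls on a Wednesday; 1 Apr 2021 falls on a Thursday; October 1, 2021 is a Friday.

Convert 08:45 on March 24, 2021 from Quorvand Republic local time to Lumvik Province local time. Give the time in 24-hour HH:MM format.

1 March 2021 is a Monday, so Sundays fall on 7, 14, 21, 28; the last is March 28.
1 September 2021 is a Wednesday, so the first Friday is September 3 and the third is September 17.
Daylight saving runs 28 March – 17 September; March 24, 2021 is outside that window, so Quorvand Republic is on standard time at UTC−11:15.
08:45 Quorvand Republic + 11h15m = 20:00 UTC.
1 April 2021 is a Thursday, so Sundays fall on 4, 11, 18, 25; the last is April 25.
1 October 2021 is a Friday, so Sundays fall on 3, 10, 17, 24, 31; the last is October 31.
At the standard offset (UTC−07:00), 20:00 UTC − 7h = 13:00 Lumvik Province standard time.
The standard-time date in Lumvik Province, March 24, 2021, is outside the daylight-saving period (25 April – 31 October), so Lumvik Province is on standard time, UTC−07:00.
20:00 UTC − 7h = 13:00 Lumvik Province.

13:00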